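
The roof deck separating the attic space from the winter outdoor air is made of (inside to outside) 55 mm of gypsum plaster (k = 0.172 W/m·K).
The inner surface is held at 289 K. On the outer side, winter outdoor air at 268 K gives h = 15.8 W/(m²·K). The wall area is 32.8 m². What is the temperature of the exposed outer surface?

T ≈ 271 K

Series thermal resistances:
R_gypsum plaster = L/(kA) = 0.055/(0.172×32.8) = 0.009749 K/W
R_outer film = 1/(h_o·A) = 1/(15.8×32.8) = 0.00193 K/W
R_total = 0.01168 K/W;  Q = ΔT/R_total = 21/0.01168 = 1798 W
T_interface = T_inner − Q·ΣR(inner→interface) = 289 − 1800×0.009749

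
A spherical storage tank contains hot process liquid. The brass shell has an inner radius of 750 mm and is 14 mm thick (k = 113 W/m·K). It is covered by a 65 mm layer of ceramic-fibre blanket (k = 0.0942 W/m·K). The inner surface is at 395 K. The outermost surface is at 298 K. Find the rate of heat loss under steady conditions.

Each spherical layer contributes R = (1/r_i − 1/r_o)/(4πk):
R_brass shell = (1/0.75 − 1/0.764)/(4π×113) = 1.721×10^-5 K/W
R_ceramic-fibre blanket = (1/0.764 − 1/0.829)/(4π×0.0942) = 0.0867 K/W
R_total = 0.08671 K/W
Q = ΔT/R_total = 97/0.08671

Q ≈ 1120 W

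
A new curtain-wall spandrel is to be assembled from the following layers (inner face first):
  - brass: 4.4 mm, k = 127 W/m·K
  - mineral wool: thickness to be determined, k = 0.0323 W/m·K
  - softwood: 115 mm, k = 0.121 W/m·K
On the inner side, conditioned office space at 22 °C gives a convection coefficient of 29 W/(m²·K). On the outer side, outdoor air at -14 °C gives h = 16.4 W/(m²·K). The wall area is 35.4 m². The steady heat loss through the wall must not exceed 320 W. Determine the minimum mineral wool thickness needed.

L ≈ 94.9 mm

Series thermal resistances:
R_inner film = 1/(h_i·A) = 1/(29×35.4) = 9.741×10^-4 K/W
R_brass = L/(kA) = 0.0044/(127×35.4) = 9.787×10^-7 K/W
R_softwood = L/(kA) = 0.115/(0.121×35.4) = 0.02685 K/W
R_outer film = 1/(h_o·A) = 1/(16.4×35.4) = 0.001722 K/W
Sum of the known resistances R_other = 0.02955 K/W
Required total resistance R_tot = ΔT/Q_allow = 36/320 = 0.1125 K/W
R_mineral wool = R_tot − R_other = 0.08295 K/W
L = R·k·A = 0.08295×0.0323×35.4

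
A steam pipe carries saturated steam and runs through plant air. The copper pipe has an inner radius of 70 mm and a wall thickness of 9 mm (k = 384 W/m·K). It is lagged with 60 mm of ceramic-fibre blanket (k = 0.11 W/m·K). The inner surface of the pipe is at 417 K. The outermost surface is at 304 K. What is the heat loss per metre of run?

q′ ≈ 138 W/m

For a radial system each layer contributes R = ln(r_out/r_in)/(2πkL); films add R = 1/(hA).
R_copper pipe wall = ln(79/70)/(2π×384×1) = 5.013×10^-5 K/W
R_ceramic-fibre blanket = ln(139/79)/(2π×0.11×1) = 0.8175 K/W
R_total = 0.8176 K/W
Q = ΔT/R_total = 113/0.8176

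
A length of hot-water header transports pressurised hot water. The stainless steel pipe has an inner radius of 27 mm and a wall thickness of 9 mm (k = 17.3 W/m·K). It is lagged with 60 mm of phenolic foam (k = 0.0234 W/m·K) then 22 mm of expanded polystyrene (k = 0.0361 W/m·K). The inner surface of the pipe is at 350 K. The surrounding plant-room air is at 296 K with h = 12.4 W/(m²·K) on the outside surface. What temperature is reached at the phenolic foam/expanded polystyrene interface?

T ≈ 303 K

Per-layer cylindrical resistances, series-summed:
R_stainless steel pipe wall = ln(36/27)/(2π×17.3×1) = 0.002647 K/W
R_phenolic foam = ln(96/36)/(2π×0.0234×1) = 6.671 K/W
R_expanded polystyrene = ln(118/96)/(2π×0.0361×1) = 0.9097 K/W
R_outer film = 1/(h_o·2πr_oL) = 1/(12.4×2π×0.118×1) = 0.1088 K/W
R_total = 7.692 K/W
Q = ΔT/R_total = 54/7.692
Q = 7.02 W/m
T_interface = T_inner − Q·ΣR(inner→interface) = 350 − 7.02×6.674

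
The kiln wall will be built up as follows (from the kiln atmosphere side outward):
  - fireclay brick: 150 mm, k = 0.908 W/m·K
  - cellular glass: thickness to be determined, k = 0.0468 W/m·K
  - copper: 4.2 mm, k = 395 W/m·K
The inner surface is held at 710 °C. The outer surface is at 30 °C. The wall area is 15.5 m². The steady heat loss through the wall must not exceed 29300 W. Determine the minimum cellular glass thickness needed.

L ≈ 9.1 mm

Treating each layer as a thermal resistance in series:
R_fireclay brick = L/(kA) = 0.15/(0.908×15.5) = 0.01066 K/W
R_copper = L/(kA) = 0.0042/(395×15.5) = 6.86×10^-7 K/W
Sum of the known resistances R_other = 0.01066 K/W
Required total resistance R_tot = ΔT/Q_allow = 680/29300 = 0.02321 K/W
R_cellular glass = R_tot − R_other = 0.01255 K/W
L = R·k·A = 0.01255×0.0468×15.5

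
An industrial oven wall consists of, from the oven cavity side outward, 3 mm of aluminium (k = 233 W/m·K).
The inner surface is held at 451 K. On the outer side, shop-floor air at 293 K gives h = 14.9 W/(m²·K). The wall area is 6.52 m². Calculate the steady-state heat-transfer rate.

Q ≈ 15300 W

Model the wall as resistances in series:
R_aluminium = L/(kA) = 0.003/(233×6.52) = 1.975×10^-6 K/W
R_outer film = 1/(h_o·A) = 1/(14.9×6.52) = 0.01029 K/W
R_total = 0.0103 K/W
Q = ΔT / R_total = 158 / 0.0103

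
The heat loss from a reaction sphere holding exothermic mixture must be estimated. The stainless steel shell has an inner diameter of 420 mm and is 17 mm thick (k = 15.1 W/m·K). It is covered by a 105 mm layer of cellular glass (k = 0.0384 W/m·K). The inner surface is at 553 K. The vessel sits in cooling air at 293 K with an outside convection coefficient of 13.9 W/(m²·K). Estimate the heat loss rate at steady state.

Radial (spherical) resistances in series:
R_stainless steel shell = (1/0.21 − 1/0.227)/(4π×15.1) = 0.001879 K/W
R_cellular glass = (1/0.227 − 1/0.332)/(4π×0.0384) = 2.887 K/W
R_outer film = 1/(h·4πr_o²) = 1/(13.9×4π×0.332²) = 0.05194 K/W
R_total = 2.941 K/W
Q = ΔT/R_total = 260/2.941

Q ≈ 88.4 W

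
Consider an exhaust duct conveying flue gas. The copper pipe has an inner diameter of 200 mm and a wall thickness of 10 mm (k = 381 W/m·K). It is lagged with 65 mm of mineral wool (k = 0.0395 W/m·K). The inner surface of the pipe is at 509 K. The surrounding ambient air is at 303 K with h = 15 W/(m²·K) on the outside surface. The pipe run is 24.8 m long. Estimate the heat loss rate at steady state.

For a radial system each layer contributes R = ln(r_out/r_in)/(2πkL); films add R = 1/(hA).
R_copper pipe wall = ln(110/100)/(2π×381×24.8) = 1.605×10^-6 K/W
R_mineral wool = ln(175/110)/(2π×0.0395×24.8) = 0.07544 K/W
R_outer film = 1/(h_o·2πr_oL) = 1/(15×2π×0.175×24.8) = 0.002445 K/W
R_total = 0.07788 K/W
Q = ΔT/R_total = 206/0.07788

Q ≈ 2650 W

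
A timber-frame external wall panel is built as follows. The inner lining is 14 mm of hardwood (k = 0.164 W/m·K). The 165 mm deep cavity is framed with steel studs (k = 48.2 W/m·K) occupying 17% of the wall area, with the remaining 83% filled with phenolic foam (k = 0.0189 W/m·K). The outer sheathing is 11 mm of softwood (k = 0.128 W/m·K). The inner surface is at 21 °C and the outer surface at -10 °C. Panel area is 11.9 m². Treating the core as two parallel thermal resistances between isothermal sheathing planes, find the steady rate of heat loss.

Q ≈ 1930 W

Sheathing layers in series; stud and cavity paths in parallel between them.
R_inner = 0.014/(0.164×11.9) = 0.007174 K/W
R_stud  = 0.165/(48.2×0.17×11.9) = 0.001692 K/W
R_cav   = 0.165/(0.0189×0.83×11.9) = 0.8839 K/W
1/R_core = 1/R_stud + 1/R_cav → R_core = 0.001689 K/W
R_outer = 0.011/(0.128×11.9) = 0.007222 K/W
R_total = 0.01608 K/W
Q = ΔT/R_total = 31/0.01608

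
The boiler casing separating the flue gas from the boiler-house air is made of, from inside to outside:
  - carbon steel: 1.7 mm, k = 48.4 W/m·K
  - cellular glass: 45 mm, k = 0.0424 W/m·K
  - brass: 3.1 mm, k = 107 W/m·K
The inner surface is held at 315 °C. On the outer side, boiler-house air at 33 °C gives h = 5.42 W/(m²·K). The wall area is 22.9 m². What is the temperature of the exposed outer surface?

T ≈ 74.8 °C

Using the resistance-network approach (series):
R_carbon steel = L/(kA) = 0.0017/(48.4×22.9) = 1.534×10^-6 K/W
R_cellular glass = L/(kA) = 0.045/(0.0424×22.9) = 0.04635 K/W
R_brass = L/(kA) = 0.0031/(107×22.9) = 1.265×10^-6 K/W
R_outer film = 1/(h_o·A) = 1/(5.42×22.9) = 0.008057 K/W
R_total = 0.05441 K/W;  Q = ΔT/R_total = 282/0.05441 = 5183 W
T_interface = T_inner − Q·ΣR(inner→interface) = 315 − 5180×0.04635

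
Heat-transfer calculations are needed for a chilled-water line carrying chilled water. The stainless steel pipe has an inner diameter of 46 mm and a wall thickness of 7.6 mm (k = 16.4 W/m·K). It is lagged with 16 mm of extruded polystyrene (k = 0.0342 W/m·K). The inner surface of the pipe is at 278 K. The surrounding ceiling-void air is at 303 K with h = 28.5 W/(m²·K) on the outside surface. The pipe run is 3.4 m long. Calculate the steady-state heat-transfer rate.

Per-layer cylindrical resistances, series-summed:
R_stainless steel pipe wall = ln(30.6/23)/(2π×16.4×3.4) = 8.149×10^-4 K/W
R_extruded polystyrene = ln(46.6/30.6)/(2π×0.0342×3.4) = 0.5757 K/W
R_outer film = 1/(h_o·2πr_oL) = 1/(28.5×2π×0.0466×3.4) = 0.03525 K/W
R_total = 0.6117 K/W
Q = ΔT/R_total = 25/0.6117

Q ≈ 40.9 W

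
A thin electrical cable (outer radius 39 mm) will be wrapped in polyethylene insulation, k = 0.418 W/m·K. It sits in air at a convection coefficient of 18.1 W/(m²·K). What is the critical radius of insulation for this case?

For a cylinder r_cr = k/h = 0.418/18.1
r_cr = 23.1 mm; since the bare radius (39 mm) is above r_cr, any added insulation will reduce heat loss.

r_cr ≈ 23.1 mm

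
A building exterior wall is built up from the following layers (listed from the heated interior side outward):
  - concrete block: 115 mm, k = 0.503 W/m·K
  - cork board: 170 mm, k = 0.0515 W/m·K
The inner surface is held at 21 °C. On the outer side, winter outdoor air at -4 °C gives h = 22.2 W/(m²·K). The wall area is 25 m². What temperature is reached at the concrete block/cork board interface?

T ≈ 19.4 °C

Using the resistance-network approach (series):
R_concrete block = L/(kA) = 0.115/(0.503×25) = 0.009145 K/W
R_cork board = L/(kA) = 0.17/(0.0515×25) = 0.132 K/W
R_outer film = 1/(h_o·A) = 1/(22.2×25) = 0.001802 K/W
R_total = 0.143 K/W;  Q = ΔT/R_total = 25/0.143 = 174.8 W
T_interface = T_inner − Q·ΣR(inner→interface) = 21 − 175×0.009145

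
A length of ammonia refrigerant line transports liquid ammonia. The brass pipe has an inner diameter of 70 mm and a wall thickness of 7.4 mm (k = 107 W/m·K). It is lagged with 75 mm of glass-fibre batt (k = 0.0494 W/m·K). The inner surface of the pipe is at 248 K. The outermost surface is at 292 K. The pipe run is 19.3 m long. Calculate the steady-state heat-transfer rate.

For a radial system each layer contributes R = ln(r_out/r_in)/(2πkL); films add R = 1/(hA).
R_brass pipe wall = ln(42.4/35)/(2π×107×19.3) = 1.478×10^-5 K/W
R_glass-fibre batt = ln(117.4/42.4)/(2π×0.0494×19.3) = 0.17 K/W
R_total = 0.17 K/W
Q = ΔT/R_total = 44/0.17

Q ≈ 259 W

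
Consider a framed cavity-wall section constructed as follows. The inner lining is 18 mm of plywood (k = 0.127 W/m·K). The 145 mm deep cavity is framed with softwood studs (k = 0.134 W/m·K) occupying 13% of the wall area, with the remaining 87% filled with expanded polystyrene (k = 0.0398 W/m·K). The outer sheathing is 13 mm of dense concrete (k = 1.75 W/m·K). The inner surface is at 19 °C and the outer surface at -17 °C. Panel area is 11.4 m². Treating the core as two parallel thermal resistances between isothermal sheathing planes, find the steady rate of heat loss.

Q ≈ 140 W

Sheathing layers in series; stud and cavity paths in parallel between them.
R_inner = 0.018/(0.127×11.4) = 0.01243 K/W
R_stud  = 0.145/(0.134×0.13×11.4) = 0.7302 K/W
R_cav   = 0.145/(0.0398×0.87×11.4) = 0.3673 K/W
1/R_core = 1/R_stud + 1/R_cav → R_core = 0.2444 K/W
R_outer = 0.013/(1.75×11.4) = 6.516×10^-4 K/W
R_total = 0.2575 K/W
Q = ΔT/R_total = 36/0.2575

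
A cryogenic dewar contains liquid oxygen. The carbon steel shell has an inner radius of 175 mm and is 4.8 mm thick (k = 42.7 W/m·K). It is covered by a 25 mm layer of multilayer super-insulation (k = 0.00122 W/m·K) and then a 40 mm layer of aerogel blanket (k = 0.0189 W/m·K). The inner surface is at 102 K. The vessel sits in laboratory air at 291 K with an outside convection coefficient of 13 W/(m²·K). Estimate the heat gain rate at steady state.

Q ≈ 3.96 W

Spherical conduction: R = (1/r_in − 1/r_out)/(4πk) per layer; series-sum.
R_carbon steel shell = (1/0.175 − 1/0.1798)/(4π×42.7) = 2.843×10^-4 K/W
R_multilayer super-insulation = (1/0.1798 − 1/0.2048)/(4π×0.00122) = 44.28 K/W
R_aerogel blanket = (1/0.2048 − 1/0.2448)/(4π×0.0189) = 3.359 K/W
R_outer film = 1/(h·4πr_o²) = 1/(13×4π×0.2448²) = 0.1021 K/W
R_total = 47.75 K/W
Q = ΔT/R_total = 189/47.75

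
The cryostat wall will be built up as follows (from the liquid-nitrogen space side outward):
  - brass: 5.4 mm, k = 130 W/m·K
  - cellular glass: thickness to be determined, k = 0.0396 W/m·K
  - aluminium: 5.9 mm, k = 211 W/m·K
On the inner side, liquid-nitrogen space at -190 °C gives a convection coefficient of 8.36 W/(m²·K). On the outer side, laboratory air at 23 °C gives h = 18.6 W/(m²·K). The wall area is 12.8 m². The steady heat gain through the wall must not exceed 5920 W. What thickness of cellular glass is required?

L ≈ 11.4 mm

Thermal resistances in series:
R_inner film = 1/(h_i·A) = 1/(8.36×12.8) = 0.009345 K/W
R_brass = L/(kA) = 0.0054/(130×12.8) = 3.245×10^-6 K/W
R_aluminium = L/(kA) = 0.0059/(211×12.8) = 2.185×10^-6 K/W
R_outer film = 1/(h_o·A) = 1/(18.6×12.8) = 0.0042 K/W
Sum of the known resistances R_other = 0.01355 K/W
Required total resistance R_tot = ΔT/Q_allow = 213/5920 = 0.03598 K/W
R_cellular glass = R_tot − R_other = 0.02243 K/W
L = R·k·A = 0.02243×0.0396×12.8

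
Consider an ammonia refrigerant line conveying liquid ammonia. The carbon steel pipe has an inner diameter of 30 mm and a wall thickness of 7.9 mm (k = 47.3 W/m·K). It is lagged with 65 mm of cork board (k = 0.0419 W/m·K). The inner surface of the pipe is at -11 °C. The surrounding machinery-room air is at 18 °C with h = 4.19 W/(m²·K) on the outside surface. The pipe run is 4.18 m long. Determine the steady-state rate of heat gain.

Q ≈ 21.9 W

For a radial system each layer contributes R = ln(r_out/r_in)/(2πkL); films add R = 1/(hA).
R_carbon steel pipe wall = ln(22.9/15)/(2π×47.3×4.18) = 3.406×10^-4 K/W
R_cork board = ln(87.9/22.9)/(2π×0.0419×4.18) = 1.222 K/W
R_outer film = 1/(h_o·2πr_oL) = 1/(4.19×2π×0.0879×4.18) = 0.1034 K/W
R_total = 1.326 K/W
Q = ΔT/R_total = 29/1.326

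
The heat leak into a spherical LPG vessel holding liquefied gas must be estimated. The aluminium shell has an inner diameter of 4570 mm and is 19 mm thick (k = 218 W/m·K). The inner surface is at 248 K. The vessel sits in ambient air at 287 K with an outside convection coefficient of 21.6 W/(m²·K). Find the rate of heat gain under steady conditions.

Each spherical layer contributes R = (1/r_i − 1/r_o)/(4πk):
R_aluminium shell = (1/2.285 − 1/2.304)/(4π×218) = 1.317×10^-6 K/W
R_outer film = 1/(h·4πr_o²) = 1/(21.6×4π×2.304²) = 6.94×10^-4 K/W
R_total = 6.953×10^-4 K/W
Q = ΔT/R_total = 39/6.953×10^-4

Q ≈ 56100 W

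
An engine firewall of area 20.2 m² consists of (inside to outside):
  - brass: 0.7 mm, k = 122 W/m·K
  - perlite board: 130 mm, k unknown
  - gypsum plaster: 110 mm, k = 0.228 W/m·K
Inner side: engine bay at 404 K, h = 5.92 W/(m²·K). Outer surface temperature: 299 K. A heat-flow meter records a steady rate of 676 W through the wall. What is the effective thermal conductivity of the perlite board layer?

Using the resistance-network approach (series):
R_inner film = 1/(h_i·A) = 1/(5.92×20.2) = 0.008362 K/W
R_brass = L/(kA) = 0.0007/(122×20.2) = 2.84×10^-7 K/W
R_gypsum plaster = L/(kA) = 0.11/(0.228×20.2) = 0.02388 K/W
Sum of known resistances R_other = 0.03225 K/W
Total R = ΔT/Q = 105/676 = 0.1553 K/W
R_perlite board = R_total − R_other = 0.1231 K/W
k = L/(R·A) = 0.13/(0.1231×20.2)

k ≈ 0.0523 W/(m·K)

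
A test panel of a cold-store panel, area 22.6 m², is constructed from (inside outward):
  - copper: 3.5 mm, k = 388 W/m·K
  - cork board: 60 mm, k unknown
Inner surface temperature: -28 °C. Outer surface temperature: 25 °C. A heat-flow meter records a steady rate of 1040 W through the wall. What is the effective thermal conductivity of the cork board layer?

k ≈ 0.0521 W/(m·K)

Treating each layer as a thermal resistance in series:
R_copper = L/(kA) = 0.0035/(388×22.6) = 3.991×10^-7 K/W
Sum of known resistances R_other = 3.991×10^-7 K/W
Total R = ΔT/Q = 53/1040 = 0.05096 K/W
R_cork board = R_total − R_other = 0.05096 K/W
k = L/(R·A) = 0.06/(0.05096×22.6)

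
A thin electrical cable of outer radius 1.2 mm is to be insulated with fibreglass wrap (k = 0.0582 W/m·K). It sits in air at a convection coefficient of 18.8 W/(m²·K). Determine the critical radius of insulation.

For a cylinder r_cr = k/h = 0.0582/18.8
r_cr = 3.1 mm; since the bare radius (1.2 mm) is below r_cr, adding a thin layer of insulation will *increase* heat loss.

r_cr ≈ 3.1 mm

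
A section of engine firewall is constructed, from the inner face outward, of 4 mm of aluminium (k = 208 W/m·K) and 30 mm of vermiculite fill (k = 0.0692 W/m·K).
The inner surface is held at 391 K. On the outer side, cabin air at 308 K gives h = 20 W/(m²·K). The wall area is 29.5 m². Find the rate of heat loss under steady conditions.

Model the wall as resistances in series:
R_aluminium = L/(kA) = 0.004/(208×29.5) = 6.519×10^-7 K/W
R_vermiculite fill = L/(kA) = 0.03/(0.0692×29.5) = 0.0147 K/W
R_outer film = 1/(h_o·A) = 1/(20×29.5) = 0.001695 K/W
R_total = 0.01639 K/W
Q = ΔT / R_total = 83 / 0.01639

Q ≈ 5060 W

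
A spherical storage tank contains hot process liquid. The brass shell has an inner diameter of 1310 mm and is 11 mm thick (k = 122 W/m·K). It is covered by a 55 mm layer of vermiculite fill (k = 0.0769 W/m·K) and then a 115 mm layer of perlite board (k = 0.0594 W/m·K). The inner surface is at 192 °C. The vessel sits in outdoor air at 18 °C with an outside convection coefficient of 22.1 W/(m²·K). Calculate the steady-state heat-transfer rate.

Q ≈ 459 W

Each spherical layer contributes R = (1/r_i − 1/r_o)/(4πk):
R_brass shell = (1/0.655 − 1/0.666)/(4π×122) = 1.645×10^-5 K/W
R_vermiculite fill = (1/0.666 − 1/0.721)/(4π×0.0769) = 0.1185 K/W
R_perlite board = (1/0.721 − 1/0.836)/(4π×0.0594) = 0.2556 K/W
R_outer film = 1/(h·4πr_o²) = 1/(22.1×4π×0.836²) = 0.005152 K/W
R_total = 0.3793 K/W
Q = ΔT/R_total = 174/0.3793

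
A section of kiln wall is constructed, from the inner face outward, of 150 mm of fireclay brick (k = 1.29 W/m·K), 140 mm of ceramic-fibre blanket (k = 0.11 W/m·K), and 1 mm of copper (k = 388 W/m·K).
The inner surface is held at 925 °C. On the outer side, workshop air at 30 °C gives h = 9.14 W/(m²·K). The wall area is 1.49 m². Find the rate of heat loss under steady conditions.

Q ≈ 890 W

Thermal resistances in series:
R_fireclay brick = L/(kA) = 0.15/(1.29×1.49) = 0.07804 K/W
R_ceramic-fibre blanket = L/(kA) = 0.14/(0.11×1.49) = 0.8542 K/W
R_copper = L/(kA) = 0.001/(388×1.49) = 1.73×10^-6 K/W
R_outer film = 1/(h_o·A) = 1/(9.14×1.49) = 0.07343 K/W
R_total = 1.006 K/W
Q = ΔT / R_total = 895 / 1.006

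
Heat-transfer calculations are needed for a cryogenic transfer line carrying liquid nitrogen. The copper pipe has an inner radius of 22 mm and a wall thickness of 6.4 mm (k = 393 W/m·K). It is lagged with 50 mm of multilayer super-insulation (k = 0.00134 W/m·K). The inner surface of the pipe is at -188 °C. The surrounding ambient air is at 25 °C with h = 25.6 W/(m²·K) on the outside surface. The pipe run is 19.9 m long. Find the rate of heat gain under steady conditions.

Radial resistances (cylindrical: R_cond = ln(r_o/r_i)/(2πkL), R_conv = 1/(h·2πrL)):
R_copper pipe wall = ln(28.4/22)/(2π×393×19.9) = 5.196×10^-6 K/W
R_multilayer super-insulation = ln(78.4/28.4)/(2π×0.00134×19.9) = 6.061 K/W
R_outer film = 1/(h_o·2πr_oL) = 1/(25.6×2π×0.0784×19.9) = 0.003985 K/W
R_total = 6.065 K/W
Q = ΔT/R_total = 213/6.065

Q ≈ 35.1 W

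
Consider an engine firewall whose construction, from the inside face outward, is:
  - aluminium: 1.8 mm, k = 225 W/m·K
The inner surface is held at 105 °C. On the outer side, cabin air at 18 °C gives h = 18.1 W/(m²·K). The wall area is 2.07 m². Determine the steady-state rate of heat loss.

Q ≈ 3260 W

Model the wall as resistances in series:
R_aluminium = L/(kA) = 0.0018/(225×2.07) = 3.865×10^-6 K/W
R_outer film = 1/(h_o·A) = 1/(18.1×2.07) = 0.02669 K/W
R_total = 0.02669 K/W
Q = ΔT / R_total = 87 / 0.02669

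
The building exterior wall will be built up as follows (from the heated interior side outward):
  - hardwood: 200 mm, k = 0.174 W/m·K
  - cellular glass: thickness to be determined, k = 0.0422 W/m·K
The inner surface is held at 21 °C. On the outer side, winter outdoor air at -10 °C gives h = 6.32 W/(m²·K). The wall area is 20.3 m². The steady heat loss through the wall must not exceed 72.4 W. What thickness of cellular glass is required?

L ≈ 312 mm

Model the wall as resistances in series:
R_hardwood = L/(kA) = 0.2/(0.174×20.3) = 0.05662 K/W
R_outer film = 1/(h_o·A) = 1/(6.32×20.3) = 0.007794 K/W
Sum of the known resistances R_other = 0.06442 K/W
Required total resistance R_tot = ΔT/Q_allow = 31/72.4 = 0.4282 K/W
R_cellular glass = R_tot − R_other = 0.3638 K/W
L = R·k·A = 0.3638×0.0422×20.3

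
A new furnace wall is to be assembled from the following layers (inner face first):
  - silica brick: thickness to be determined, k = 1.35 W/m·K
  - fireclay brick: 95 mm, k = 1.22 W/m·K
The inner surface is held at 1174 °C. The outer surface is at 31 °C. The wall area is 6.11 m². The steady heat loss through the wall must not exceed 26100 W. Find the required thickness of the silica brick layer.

L ≈ 256 mm

Thermal resistances in series:
R_fireclay brick = L/(kA) = 0.095/(1.22×6.11) = 0.01274 K/W
Sum of the known resistances R_other = 0.01274 K/W
Required total resistance R_tot = ΔT/Q_allow = 1143/26100 = 0.04379 K/W
R_silica brick = R_tot − R_other = 0.03105 K/W
L = R·k·A = 0.03105×1.35×6.11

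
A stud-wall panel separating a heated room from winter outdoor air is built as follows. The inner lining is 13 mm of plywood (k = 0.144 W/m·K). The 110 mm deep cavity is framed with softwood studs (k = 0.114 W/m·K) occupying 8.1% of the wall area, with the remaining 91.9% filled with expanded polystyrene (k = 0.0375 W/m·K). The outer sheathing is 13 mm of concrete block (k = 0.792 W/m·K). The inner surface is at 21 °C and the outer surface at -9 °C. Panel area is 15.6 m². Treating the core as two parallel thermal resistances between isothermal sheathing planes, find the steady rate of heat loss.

Sheathing layers in series; stud and cavity paths in parallel between them.
R_inner = 0.013/(0.144×15.6) = 0.005787 K/W
R_stud  = 0.11/(0.114×0.081×15.6) = 0.7636 K/W
R_cav   = 0.11/(0.0375×0.919×15.6) = 0.2046 K/W
1/R_core = 1/R_stud + 1/R_cav → R_core = 0.1614 K/W
R_outer = 0.013/(0.792×15.6) = 0.001052 K/W
R_total = 0.1682 K/W
Q = ΔT/R_total = 30/0.1682

Q ≈ 178 W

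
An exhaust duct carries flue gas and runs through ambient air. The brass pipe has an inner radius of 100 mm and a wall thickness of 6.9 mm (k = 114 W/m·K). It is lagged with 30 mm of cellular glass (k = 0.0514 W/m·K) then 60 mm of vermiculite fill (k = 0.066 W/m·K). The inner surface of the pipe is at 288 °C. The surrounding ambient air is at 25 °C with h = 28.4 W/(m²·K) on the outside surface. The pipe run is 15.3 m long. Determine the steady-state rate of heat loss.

Q ≈ 2410 W

Treating each annulus and film as a series resistance:
R_brass pipe wall = ln(106.9/100)/(2π×114×15.3) = 6.088×10^-6 K/W
R_cellular glass = ln(136.9/106.9)/(2π×0.0514×15.3) = 0.05006 K/W
R_vermiculite fill = ln(196.9/136.9)/(2π×0.066×15.3) = 0.05728 K/W
R_outer film = 1/(h_o·2πr_oL) = 1/(28.4×2π×0.1969×15.3) = 0.00186 K/W
R_total = 0.1092 K/W
Q = ΔT/R_total = 263/0.1092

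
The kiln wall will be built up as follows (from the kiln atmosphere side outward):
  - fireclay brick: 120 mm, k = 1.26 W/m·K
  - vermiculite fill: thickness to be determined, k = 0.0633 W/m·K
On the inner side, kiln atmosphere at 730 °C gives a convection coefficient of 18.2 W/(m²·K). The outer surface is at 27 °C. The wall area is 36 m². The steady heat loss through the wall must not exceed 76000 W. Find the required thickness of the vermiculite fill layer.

Using the resistance-network approach (series):
R_inner film = 1/(h_i·A) = 1/(18.2×36) = 0.001526 K/W
R_fireclay brick = L/(kA) = 0.12/(1.26×36) = 0.002646 K/W
Sum of the known resistances R_other = 0.004172 K/W
Required total resistance R_tot = ΔT/Q_allow = 703/76000 = 0.00925 K/W
R_vermiculite fill = R_tot − R_other = 0.005078 K/W
L = R·k·A = 0.005078×0.0633×36

L ≈ 11.6 mm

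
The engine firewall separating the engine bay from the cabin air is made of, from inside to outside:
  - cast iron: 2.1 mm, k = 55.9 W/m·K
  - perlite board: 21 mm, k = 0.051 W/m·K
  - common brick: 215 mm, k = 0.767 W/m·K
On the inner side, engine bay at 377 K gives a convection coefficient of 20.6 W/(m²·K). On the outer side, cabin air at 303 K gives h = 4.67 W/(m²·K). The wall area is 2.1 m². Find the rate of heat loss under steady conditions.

Treating each layer as a thermal resistance in series:
R_inner film = 1/(h_i·A) = 1/(20.6×2.1) = 0.02312 K/W
R_cast iron = L/(kA) = 0.0021/(55.9×2.1) = 1.789×10^-5 K/W
R_perlite board = L/(kA) = 0.021/(0.051×2.1) = 0.1961 K/W
R_common brick = L/(kA) = 0.215/(0.767×2.1) = 0.1335 K/W
R_outer film = 1/(h_o·A) = 1/(4.67×2.1) = 0.102 K/W
R_total = 0.4547 K/W
Q = ΔT / R_total = 74 / 0.4547

Q ≈ 163 W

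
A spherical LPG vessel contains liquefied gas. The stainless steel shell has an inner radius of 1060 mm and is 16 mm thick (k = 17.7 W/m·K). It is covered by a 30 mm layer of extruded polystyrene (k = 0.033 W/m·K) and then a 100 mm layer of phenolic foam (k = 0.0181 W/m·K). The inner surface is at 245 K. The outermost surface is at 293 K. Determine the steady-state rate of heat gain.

Spherical conduction: R = (1/r_in − 1/r_out)/(4πk) per layer; series-sum.
R_stainless steel shell = (1/1.06 − 1/1.076)/(4π×17.7) = 6.307×10^-5 K/W
R_extruded polystyrene = (1/1.076 − 1/1.106)/(4π×0.033) = 0.06079 K/W
R_phenolic foam = (1/1.106 − 1/1.206)/(4π×0.0181) = 0.3296 K/W
R_total = 0.3905 K/W
Q = ΔT/R_total = 48/0.3905

Q ≈ 123 W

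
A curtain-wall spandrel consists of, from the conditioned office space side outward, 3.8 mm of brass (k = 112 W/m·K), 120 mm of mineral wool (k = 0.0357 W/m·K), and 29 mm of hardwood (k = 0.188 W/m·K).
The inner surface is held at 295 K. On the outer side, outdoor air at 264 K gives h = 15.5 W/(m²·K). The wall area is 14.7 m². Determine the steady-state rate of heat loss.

Treating each layer as a thermal resistance in series:
R_brass = L/(kA) = 0.0038/(112×14.7) = 2.308×10^-6 K/W
R_mineral wool = L/(kA) = 0.12/(0.0357×14.7) = 0.2287 K/W
R_hardwood = L/(kA) = 0.029/(0.188×14.7) = 0.01049 K/W
R_outer film = 1/(h_o·A) = 1/(15.5×14.7) = 0.004389 K/W
R_total = 0.2435 K/W
Q = ΔT / R_total = 31 / 0.2435

Q ≈ 127 W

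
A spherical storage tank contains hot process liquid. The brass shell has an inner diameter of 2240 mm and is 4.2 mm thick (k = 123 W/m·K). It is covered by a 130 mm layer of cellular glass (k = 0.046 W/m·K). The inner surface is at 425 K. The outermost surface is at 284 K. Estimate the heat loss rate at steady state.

Q ≈ 884 W

Radial (spherical) resistances in series:
R_brass shell = (1/1.12 − 1/1.1242)/(4π×123) = 2.158×10^-6 K/W
R_cellular glass = (1/1.1242 − 1/1.2542)/(4π×0.046) = 0.1595 K/W
R_total = 0.1595 K/W
Q = ΔT/R_total = 141/0.1595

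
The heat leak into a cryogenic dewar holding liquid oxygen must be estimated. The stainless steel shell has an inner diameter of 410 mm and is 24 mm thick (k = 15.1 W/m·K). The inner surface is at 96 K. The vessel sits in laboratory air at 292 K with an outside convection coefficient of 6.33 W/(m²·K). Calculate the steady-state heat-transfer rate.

Radial (spherical) resistances in series:
R_stainless steel shell = (1/0.205 − 1/0.229)/(4π×15.1) = 0.002694 K/W
R_outer film = 1/(h·4πr_o²) = 1/(6.33×4π×0.229²) = 0.2397 K/W
R_total = 0.2424 K/W
Q = ΔT/R_total = 196/0.2424

Q ≈ 809 W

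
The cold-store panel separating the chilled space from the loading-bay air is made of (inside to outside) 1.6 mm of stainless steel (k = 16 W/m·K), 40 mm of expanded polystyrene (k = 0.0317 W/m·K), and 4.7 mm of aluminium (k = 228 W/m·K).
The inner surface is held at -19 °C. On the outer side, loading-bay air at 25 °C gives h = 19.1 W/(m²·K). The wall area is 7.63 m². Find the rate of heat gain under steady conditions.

Thermal resistances in series:
R_stainless steel = L/(kA) = 0.0016/(16×7.63) = 1.311×10^-5 K/W
R_expanded polystyrene = L/(kA) = 0.04/(0.0317×7.63) = 0.1654 K/W
R_aluminium = L/(kA) = 0.0047/(228×7.63) = 2.702×10^-6 K/W
R_outer film = 1/(h_o·A) = 1/(19.1×7.63) = 0.006862 K/W
R_total = 0.1723 K/W
Q = ΔT / R_total = 44 / 0.1723

Q ≈ 255 W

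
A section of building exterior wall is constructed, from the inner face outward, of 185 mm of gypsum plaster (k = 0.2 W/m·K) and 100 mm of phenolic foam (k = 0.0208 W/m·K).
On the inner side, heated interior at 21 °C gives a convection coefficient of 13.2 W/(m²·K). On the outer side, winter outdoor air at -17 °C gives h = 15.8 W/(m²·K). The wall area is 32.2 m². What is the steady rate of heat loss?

Q ≈ 208 W

Treating each layer as a thermal resistance in series:
R_inner film = 1/(h_i·A) = 1/(13.2×32.2) = 0.002353 K/W
R_gypsum plaster = L/(kA) = 0.185/(0.2×32.2) = 0.02873 K/W
R_phenolic foam = L/(kA) = 0.1/(0.0208×32.2) = 0.1493 K/W
R_outer film = 1/(h_o·A) = 1/(15.8×32.2) = 0.001966 K/W
R_total = 0.1824 K/W
Q = ΔT / R_total = 38 / 0.1824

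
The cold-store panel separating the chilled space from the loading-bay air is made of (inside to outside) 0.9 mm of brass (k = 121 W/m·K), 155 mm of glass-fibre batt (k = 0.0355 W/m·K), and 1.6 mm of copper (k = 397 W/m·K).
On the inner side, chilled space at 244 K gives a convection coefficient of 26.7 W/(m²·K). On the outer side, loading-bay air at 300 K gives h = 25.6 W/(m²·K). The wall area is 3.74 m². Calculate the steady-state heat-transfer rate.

Model the wall as resistances in series:
R_inner film = 1/(h_i·A) = 1/(26.7×3.74) = 0.01001 K/W
R_brass = L/(kA) = 0.0009/(121×3.74) = 1.989×10^-6 K/W
R_glass-fibre batt = L/(kA) = 0.155/(0.0355×3.74) = 1.167 K/W
R_copper = L/(kA) = 0.0016/(397×3.74) = 1.078×10^-6 K/W
R_outer film = 1/(h_o·A) = 1/(25.6×3.74) = 0.01044 K/W
R_total = 1.188 K/W
Q = ΔT / R_total = 56 / 1.188

Q ≈ 47.1 W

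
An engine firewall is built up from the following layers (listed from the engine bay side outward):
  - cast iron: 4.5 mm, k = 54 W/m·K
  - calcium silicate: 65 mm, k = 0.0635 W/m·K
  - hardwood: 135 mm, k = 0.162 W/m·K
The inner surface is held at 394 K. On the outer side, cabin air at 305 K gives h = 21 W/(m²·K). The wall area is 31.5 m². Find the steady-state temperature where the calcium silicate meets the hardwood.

T ≈ 346 K

Using the resistance-network approach (series):
R_cast iron = L/(kA) = 0.0045/(54×31.5) = 2.646×10^-6 K/W
R_calcium silicate = L/(kA) = 0.065/(0.0635×31.5) = 0.0325 K/W
R_hardwood = L/(kA) = 0.135/(0.162×31.5) = 0.02646 K/W
R_outer film = 1/(h_o·A) = 1/(21×31.5) = 0.001512 K/W
R_total = 0.06047 K/W;  Q = ΔT/R_total = 89/0.06047 = 1472 W
T_interface = T_inner − Q·ΣR(inner→interface) = 394 − 1470×0.0325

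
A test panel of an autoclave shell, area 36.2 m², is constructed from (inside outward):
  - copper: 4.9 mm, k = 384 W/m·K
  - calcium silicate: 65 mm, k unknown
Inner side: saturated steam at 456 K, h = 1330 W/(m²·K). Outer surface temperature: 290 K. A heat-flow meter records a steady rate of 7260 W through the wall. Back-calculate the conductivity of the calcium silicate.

k ≈ 0.0786 W/(m·K)

Thermal resistances in series:
R_inner film = 1/(h_i·A) = 1/(1330×36.2) = 2.077×10^-5 K/W
R_copper = L/(kA) = 0.0049/(384×36.2) = 3.525×10^-7 K/W
Sum of known resistances R_other = 2.112×10^-5 K/W
Total R = ΔT/Q = 166/7260 = 0.02287 K/W
R_calcium silicate = R_total − R_other = 0.02284 K/W
k = L/(R·A) = 0.065/(0.02284×36.2)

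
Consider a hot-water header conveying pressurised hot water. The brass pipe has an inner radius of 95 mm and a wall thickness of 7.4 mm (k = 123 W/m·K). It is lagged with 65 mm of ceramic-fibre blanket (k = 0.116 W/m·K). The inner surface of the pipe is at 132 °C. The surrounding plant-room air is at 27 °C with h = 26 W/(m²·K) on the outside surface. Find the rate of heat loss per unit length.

q′ ≈ 148 W/m

For a radial system each layer contributes R = ln(r_out/r_in)/(2πkL); films add R = 1/(hA).
R_brass pipe wall = ln(102.4/95)/(2π×123×1) = 9.706×10^-5 K/W
R_ceramic-fibre blanket = ln(167.4/102.4)/(2π×0.116×1) = 0.6743 K/W
R_outer film = 1/(h_o·2πr_oL) = 1/(26×2π×0.1674×1) = 0.03657 K/W
R_total = 0.711 K/W
Q = ΔT/R_total = 105/0.711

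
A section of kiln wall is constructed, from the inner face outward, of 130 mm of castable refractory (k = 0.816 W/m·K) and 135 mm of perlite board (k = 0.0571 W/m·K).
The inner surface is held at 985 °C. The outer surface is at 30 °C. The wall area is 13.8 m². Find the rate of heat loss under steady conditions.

Q ≈ 5220 W

Model the wall as resistances in series:
R_castable refractory = L/(kA) = 0.13/(0.816×13.8) = 0.01154 K/W
R_perlite board = L/(kA) = 0.135/(0.0571×13.8) = 0.1713 K/W
R_total = 0.1829 K/W
Q = ΔT / R_total = 955 / 0.1829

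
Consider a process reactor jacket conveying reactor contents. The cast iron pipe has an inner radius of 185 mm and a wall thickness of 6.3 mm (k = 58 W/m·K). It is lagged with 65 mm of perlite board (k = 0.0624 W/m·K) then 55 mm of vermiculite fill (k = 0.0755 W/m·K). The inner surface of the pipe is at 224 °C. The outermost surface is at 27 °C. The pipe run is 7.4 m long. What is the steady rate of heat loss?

Radial resistances (cylindrical: R_cond = ln(r_o/r_i)/(2πkL), R_conv = 1/(h·2πrL)):
R_cast iron pipe wall = ln(191.3/185)/(2π×58×7.4) = 1.242×10^-5 K/W
R_perlite board = ln(256.3/191.3)/(2π×0.0624×7.4) = 0.1008 K/W
R_vermiculite fill = ln(311.3/256.3)/(2π×0.0755×7.4) = 0.05538 K/W
R_total = 0.1562 K/W
Q = ΔT/R_total = 197/0.1562

Q ≈ 1260 W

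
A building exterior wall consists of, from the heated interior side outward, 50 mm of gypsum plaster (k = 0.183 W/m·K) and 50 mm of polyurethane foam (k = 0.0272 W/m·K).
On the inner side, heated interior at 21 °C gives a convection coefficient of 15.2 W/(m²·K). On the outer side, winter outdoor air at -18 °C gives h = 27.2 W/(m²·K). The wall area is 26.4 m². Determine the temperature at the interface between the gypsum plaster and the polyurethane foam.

Using the resistance-network approach (series):
R_inner film = 1/(h_i·A) = 1/(15.2×26.4) = 0.002492 K/W
R_gypsum plaster = L/(kA) = 0.05/(0.183×26.4) = 0.01035 K/W
R_polyurethane foam = L/(kA) = 0.05/(0.0272×26.4) = 0.06963 K/W
R_outer film = 1/(h_o·A) = 1/(27.2×26.4) = 0.001393 K/W
R_total = 0.08386 K/W;  Q = ΔT/R_total = 39/0.08386 = 465 W
T_interface = T_inner − Q·ΣR(inner→interface) = 21 − 465×0.01284

T ≈ 15 °C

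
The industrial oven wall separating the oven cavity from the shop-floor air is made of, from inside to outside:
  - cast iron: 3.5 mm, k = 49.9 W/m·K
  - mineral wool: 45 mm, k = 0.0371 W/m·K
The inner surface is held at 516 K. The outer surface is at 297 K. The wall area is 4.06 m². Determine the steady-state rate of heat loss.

Series thermal resistances:
R_cast iron = L/(kA) = 0.0035/(49.9×4.06) = 1.728×10^-5 K/W
R_mineral wool = L/(kA) = 0.045/(0.0371×4.06) = 0.2988 K/W
R_total = 0.2988 K/W
Q = ΔT / R_total = 219 / 0.2988

Q ≈ 733 W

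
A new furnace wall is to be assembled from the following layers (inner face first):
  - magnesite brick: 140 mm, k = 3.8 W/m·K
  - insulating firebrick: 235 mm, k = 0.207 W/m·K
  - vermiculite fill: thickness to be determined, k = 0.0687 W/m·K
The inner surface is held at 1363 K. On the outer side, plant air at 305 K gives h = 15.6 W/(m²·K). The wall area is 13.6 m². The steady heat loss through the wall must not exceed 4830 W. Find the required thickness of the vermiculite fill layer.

Model the wall as resistances in series:
R_magnesite brick = L/(kA) = 0.14/(3.8×13.6) = 0.002709 K/W
R_insulating firebrick = L/(kA) = 0.235/(0.207×13.6) = 0.08348 K/W
R_outer film = 1/(h_o·A) = 1/(15.6×13.6) = 0.004713 K/W
Sum of the known resistances R_other = 0.0909 K/W
Required total resistance R_tot = ΔT/Q_allow = 1058/4830 = 0.219 K/W
R_vermiculite fill = R_tot − R_other = 0.1281 K/W
L = R·k·A = 0.1281×0.0687×13.6

L ≈ 120 mm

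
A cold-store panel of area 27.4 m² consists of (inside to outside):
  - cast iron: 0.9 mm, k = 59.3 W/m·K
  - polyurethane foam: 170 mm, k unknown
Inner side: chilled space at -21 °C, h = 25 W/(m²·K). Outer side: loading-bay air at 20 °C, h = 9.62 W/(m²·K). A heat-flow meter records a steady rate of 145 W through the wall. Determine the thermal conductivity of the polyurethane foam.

k ≈ 0.0224 W/(m·K)

Using the resistance-network approach (series):
R_inner film = 1/(h_i·A) = 1/(25×27.4) = 0.00146 K/W
R_cast iron = L/(kA) = 0.0009/(59.3×27.4) = 5.539×10^-7 K/W
R_outer film = 1/(h_o·A) = 1/(9.62×27.4) = 0.003794 K/W
Sum of known resistances R_other = 0.005254 K/W
Total R = ΔT/Q = 41/145 = 0.2828 K/W
R_polyurethane foam = R_total − R_other = 0.2775 K/W
k = L/(R·A) = 0.17/(0.2775×27.4)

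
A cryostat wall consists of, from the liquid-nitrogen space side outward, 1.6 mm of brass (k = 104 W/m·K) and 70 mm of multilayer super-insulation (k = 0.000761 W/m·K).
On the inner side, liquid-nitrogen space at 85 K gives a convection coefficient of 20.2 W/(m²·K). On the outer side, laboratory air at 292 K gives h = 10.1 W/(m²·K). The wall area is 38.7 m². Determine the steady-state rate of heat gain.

Using the resistance-network approach (series):
R_inner film = 1/(h_i·A) = 1/(20.2×38.7) = 0.001279 K/W
R_brass = L/(kA) = 0.0016/(104×38.7) = 3.975×10^-7 K/W
R_multilayer super-insulation = L/(kA) = 0.07/(0.000761×38.7) = 2.377 K/W
R_outer film = 1/(h_o·A) = 1/(10.1×38.7) = 0.002558 K/W
R_total = 2.381 K/W
Q = ΔT / R_total = 207 / 2.381

Q ≈ 86.9 W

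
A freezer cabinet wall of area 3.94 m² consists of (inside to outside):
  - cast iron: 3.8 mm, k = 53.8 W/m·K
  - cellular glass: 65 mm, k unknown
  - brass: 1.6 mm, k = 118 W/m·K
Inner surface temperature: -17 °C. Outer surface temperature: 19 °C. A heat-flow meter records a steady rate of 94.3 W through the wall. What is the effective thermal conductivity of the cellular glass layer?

k ≈ 0.0432 W/(m·K)

Treating each layer as a thermal resistance in series:
R_cast iron = L/(kA) = 0.0038/(53.8×3.94) = 1.793×10^-5 K/W
R_brass = L/(kA) = 0.0016/(118×3.94) = 3.441×10^-6 K/W
Sum of known resistances R_other = 2.137×10^-5 K/W
Total R = ΔT/Q = 36/94.3 = 0.3818 K/W
R_cellular glass = R_total − R_other = 0.3817 K/W
k = L/(R·A) = 0.065/(0.3817×3.94)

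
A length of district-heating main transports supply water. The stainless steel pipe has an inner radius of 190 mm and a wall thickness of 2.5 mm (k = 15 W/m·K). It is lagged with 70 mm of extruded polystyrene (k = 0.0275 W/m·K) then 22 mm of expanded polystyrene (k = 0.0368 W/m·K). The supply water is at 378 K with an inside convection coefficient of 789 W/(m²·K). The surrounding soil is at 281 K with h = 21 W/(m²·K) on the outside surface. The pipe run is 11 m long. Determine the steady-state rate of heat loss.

Q ≈ 491 W

For a radial system each layer contributes R = ln(r_out/r_in)/(2πkL); films add R = 1/(hA).
R_inner film = 1/(h_i·2πr₁L) = 1/(789×2π×0.19×11) = 9.652×10^-5 K/W
R_stainless steel pipe wall = ln(192.5/190)/(2π×15×11) = 1.261×10^-5 K/W
R_extruded polystyrene = ln(262.5/192.5)/(2π×0.0275×11) = 0.1632 K/W
R_expanded polystyrene = ln(284.5/262.5)/(2π×0.0368×11) = 0.03164 K/W
R_outer film = 1/(h_o·2πr_oL) = 1/(21×2π×0.2845×11) = 0.002422 K/W
R_total = 0.1974 K/W
Q = ΔT/R_total = 97/0.1974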